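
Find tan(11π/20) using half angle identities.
tan(11π/20) = sin 11π/10 / (1 + cos 11π/10) = -6.314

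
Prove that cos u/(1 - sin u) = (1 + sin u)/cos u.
RHS = (1 + sin u)(1 - sin u) / (cos u(1 - sin u)) = (1 - sin²u) / (cos u(1 - sin u)) = cos²u / (cos u(1 - sin u)) = cos u/(1 - sin u) = LHS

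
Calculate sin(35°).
sin(35°) = 0.5736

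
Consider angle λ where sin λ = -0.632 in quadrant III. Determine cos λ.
cos λ = ±√(1 - sin²λ) = -0.775 (negative in QIII)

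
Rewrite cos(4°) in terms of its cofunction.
cos(4°) = sin(90° - 4°) = sin(86°)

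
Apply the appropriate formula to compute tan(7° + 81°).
tan(7° + 81°) = (tan 7° + tan 81°)/(1 - tan 7° tan 81°) = 28.64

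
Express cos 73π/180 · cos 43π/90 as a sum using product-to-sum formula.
cos 73π/180 cos 43π/90 = (1/2)[cos(73π/180-43π/90) + cos(73π/180+43π/90)]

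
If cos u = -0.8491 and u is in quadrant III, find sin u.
sin u = -0.5282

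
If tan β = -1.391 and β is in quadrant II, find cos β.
cos β = -0.5837 (using tan²β + 1 = sec²β)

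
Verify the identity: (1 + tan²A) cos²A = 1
LHS = sec²A · cos²A = (1/cos²A) · cos²A = 1 = RHS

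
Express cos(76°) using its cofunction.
cos(76°) = sin(90° - 76°) = sin(14°)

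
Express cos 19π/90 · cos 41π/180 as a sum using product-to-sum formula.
cos 19π/90 cos 41π/180 = (1/2)[cos(19π/90-41π/180) + cos(19π/90+41π/180)]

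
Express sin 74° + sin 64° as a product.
sin 74° + sin 64° = 2 sin(69°) cos(5°)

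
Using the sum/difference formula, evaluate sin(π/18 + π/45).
sin(π/18 + π/45) = sin π/18 cos π/45 + cos π/18 sin π/45 = 0.2419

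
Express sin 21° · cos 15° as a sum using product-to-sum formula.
sin 21° cos 15° = (1/2)[sin(21°+15°) + sin(21°-15°)]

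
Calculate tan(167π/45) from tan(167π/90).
tan(167π/45) = 2 tan 167π/90 / (1 - tan²167π/90) = -1.28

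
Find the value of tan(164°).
tan(164°) = -0.2867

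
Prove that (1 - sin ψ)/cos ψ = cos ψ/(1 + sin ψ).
LHS = (1 - sin ψ)(1 + sin ψ) / (cos ψ(1 + sin ψ)) = (1 - sin²ψ) / (cos ψ(1 + sin ψ)) = cos²ψ / (cos ψ(1 + sin ψ)) = cos ψ/(1 + sin ψ) = RHS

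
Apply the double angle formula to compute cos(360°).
cos(360°) = cos²180° - sin²180° = 1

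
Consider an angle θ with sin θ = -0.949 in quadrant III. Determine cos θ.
cos θ = ±√(1 - sin²θ) = -0.3153 (negative in QIII)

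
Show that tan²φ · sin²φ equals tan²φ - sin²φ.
RHS = sin²φ/cos²φ - sin²φ = sin²φ(1/cos²φ - 1) = sin²φ · (1 - cos²φ)/cos²φ = sin²φ · sin²φ/cos²φ = sin²φ · tan²φ = LHS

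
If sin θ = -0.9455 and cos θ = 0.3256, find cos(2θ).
cos(2θ) = cos²θ - sin²θ = -0.788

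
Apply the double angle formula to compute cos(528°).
cos(528°) = cos²264° - sin²264° = -0.9781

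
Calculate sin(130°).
sin(130°) = 0.766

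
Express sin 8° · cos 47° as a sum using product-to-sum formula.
sin 8° cos 47° = (1/2)[sin(8°+47°) + sin(8°-47°)]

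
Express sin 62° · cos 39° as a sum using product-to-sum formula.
sin 62° cos 39° = (1/2)[sin(62°+39°) + sin(62°-39°)]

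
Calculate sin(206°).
sin(206°) = -0.4384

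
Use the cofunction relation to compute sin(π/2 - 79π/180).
sin(π/2 - 79π/180) = cos(79π/180) = 0.1908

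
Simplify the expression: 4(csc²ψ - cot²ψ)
4(csc²ψ - cot²ψ) = 4 (using Pythagorean identity)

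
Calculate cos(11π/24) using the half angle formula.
cos(11π/24) = √((1 + cos 11π/12)/2) = 0.1305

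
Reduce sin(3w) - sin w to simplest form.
sin(3w) - sin w = 2 cos(2w) sin w (using Sum-to-product)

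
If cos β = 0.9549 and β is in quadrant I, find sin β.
sin β = 0.2969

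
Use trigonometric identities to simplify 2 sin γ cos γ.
2 sin γ cos γ = sin(2γ) (using Double angle)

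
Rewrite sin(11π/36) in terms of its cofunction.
sin(11π/36) = cos(π/2 - 11π/36) = cos(7π/36)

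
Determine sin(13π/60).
sin(13π/60) = 0.6293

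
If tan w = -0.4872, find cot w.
cot w = 1/tan w = -2.053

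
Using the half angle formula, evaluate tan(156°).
tan(156°) = sin 312° / (1 + cos 312°) = -0.4452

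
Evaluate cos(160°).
cos(160°) = -0.9397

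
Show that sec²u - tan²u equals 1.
LHS = 1/cos²u - sin²u/cos²u = (1 - sin²u)/cos²u = cos²u/cos²u = 1 = RHS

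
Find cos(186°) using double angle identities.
cos(186°) = 2cos²93° - 1 = -0.9945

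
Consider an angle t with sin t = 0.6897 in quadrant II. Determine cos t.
cos t = ±√(1 - sin²t) = -0.7241 (negative in QII)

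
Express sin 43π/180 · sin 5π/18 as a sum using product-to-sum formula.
sin 43π/180 sin 5π/18 = (1/2)[cos(43π/180-5π/18) - cos(43π/180+5π/18)]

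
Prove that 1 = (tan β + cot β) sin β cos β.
RHS = (sin β/cos β + cos β/sin β) sin β cos β = ((sin²β + cos²β)/(sin β cos β)) · sin β cos β = sin²β + cos²β = 1 = LHS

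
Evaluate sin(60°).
sin(60°) = √3/2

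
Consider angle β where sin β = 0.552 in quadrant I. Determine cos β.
cos β = √(1 - sin²β) = 0.8338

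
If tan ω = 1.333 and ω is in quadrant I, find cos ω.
cos ω = 0.6001 (using tan²ω + 1 = sec²ω)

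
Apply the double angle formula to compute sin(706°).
sin(706°) = 2 sin 353° cos 353° = -0.2419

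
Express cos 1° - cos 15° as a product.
cos 1° - cos 15° = -2 sin(8°) sin(-7°)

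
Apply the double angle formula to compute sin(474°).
sin(474°) = 2 sin 237° cos 237° = 0.9135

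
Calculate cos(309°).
cos(309°) = 0.6293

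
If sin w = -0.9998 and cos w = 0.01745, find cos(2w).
cos(2w) = cos²w - sin²w = -0.9993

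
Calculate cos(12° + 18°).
cos(12° + 18°) = cos 12° cos 18° - sin 12° sin 18° = √3/2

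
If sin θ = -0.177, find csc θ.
csc θ = 1/sin θ = -5.65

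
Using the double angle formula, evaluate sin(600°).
sin(600°) = 2 sin 300° cos 300° = -√3/2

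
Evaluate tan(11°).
tan(11°) = 0.1944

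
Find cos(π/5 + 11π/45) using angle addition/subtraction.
cos(π/5 + 11π/45) = cos π/5 cos 11π/45 - sin π/5 sin 11π/45 = 0.1736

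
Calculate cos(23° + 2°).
cos(23° + 2°) = cos 23° cos 2° - sin 23° sin 2° = 0.9063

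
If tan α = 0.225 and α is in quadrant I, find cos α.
cos α = 0.9756 (using tan²α + 1 = sec²α)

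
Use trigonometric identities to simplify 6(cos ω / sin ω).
6(cos ω / sin ω) = 6(cot ω) (using Quotient identity)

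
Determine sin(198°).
sin(198°) = -0.309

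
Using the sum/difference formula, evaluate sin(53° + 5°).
sin(53° + 5°) = sin 53° cos 5° + cos 53° sin 5° = 0.848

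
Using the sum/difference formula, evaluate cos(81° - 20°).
cos(81° - 20°) = cos 81° cos 20° + sin 81° sin 20° = 0.4848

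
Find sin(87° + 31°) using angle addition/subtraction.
sin(87° + 31°) = sin 87° cos 31° + cos 87° sin 31° = 0.8829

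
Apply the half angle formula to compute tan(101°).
tan(101°) = sin 202° / (1 + cos 202°) = -5.145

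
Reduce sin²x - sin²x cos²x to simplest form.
sin²x - sin²x cos²x = sin⁴x (using Factoring)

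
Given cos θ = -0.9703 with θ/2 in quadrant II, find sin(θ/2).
sin(θ/2) = ±√((1 - cos θ)/2); positive since θ/2 ∈ QII, so sin(θ/2) = 0.9925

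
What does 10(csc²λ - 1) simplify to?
10(csc²λ - 1) = 10(cot²λ) (using Pythagorean identity)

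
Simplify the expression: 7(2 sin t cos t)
7(2 sin t cos t) = 7(sin(2t)) (using Double angle)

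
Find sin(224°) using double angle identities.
sin(224°) = 2 sin 112° cos 112° = -0.6947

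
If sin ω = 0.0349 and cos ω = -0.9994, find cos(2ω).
cos(2ω) = cos²ω - sin²ω = 0.9976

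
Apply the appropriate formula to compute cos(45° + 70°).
cos(45° + 70°) = cos 45° cos 70° - sin 45° sin 70° = -0.4226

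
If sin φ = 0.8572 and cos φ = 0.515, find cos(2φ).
cos(2φ) = cos²φ - sin²φ = -0.4696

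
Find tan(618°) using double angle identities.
tan(618°) = 2 tan 309° / (1 - tan²309°) = 4.705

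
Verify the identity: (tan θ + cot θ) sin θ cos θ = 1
LHS = (sin θ/cos θ + cos θ/sin θ) sin θ cos θ = ((sin²θ + cos²θ)/(sin θ cos θ)) · sin θ cos θ = sin²θ + cos²θ = 1 = RHS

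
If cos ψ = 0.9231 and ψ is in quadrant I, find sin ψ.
sin ψ = 0.3846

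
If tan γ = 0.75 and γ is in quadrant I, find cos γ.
cos γ = 0.8 (using tan²γ + 1 = sec²γ)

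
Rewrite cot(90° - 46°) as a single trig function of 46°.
cot(90° - 46°) = tan(46°)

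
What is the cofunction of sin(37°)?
sin(37°) = cos(90° - 37°) = cos(53°)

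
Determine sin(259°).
sin(259°) = -0.9816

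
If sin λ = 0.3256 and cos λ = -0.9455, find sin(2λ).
sin(2λ) = 2 sin λ cos λ = -0.6157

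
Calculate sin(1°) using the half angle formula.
sin(1°) = √((1 - cos 2°)/2) = 0.01745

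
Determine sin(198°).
sin(198°) = -0.309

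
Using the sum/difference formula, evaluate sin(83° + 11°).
sin(83° + 11°) = sin 83° cos 11° + cos 83° sin 11° = 0.9976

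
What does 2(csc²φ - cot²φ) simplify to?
2(csc²φ - cot²φ) = 2 (using Pythagorean identity)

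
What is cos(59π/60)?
cos(59π/60) = -0.9986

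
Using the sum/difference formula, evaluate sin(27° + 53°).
sin(27° + 53°) = sin 27° cos 53° + cos 27° sin 53° = 0.9848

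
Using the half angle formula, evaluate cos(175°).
cos(175°) = -√((1 + cos 350°)/2) = -0.9962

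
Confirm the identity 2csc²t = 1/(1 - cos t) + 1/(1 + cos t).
RHS = [(1 + cos t) + (1 - cos t)] / [(1 - cos t)(1 + cos t)] = 2/(1 - cos²t) = 2/sin²t = 2csc²t = LHS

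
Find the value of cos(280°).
cos(280°) = 0.1736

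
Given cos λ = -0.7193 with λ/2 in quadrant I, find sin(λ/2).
sin(λ/2) = ±√((1 - cos λ)/2); positive since λ/2 ∈ QI, so sin(λ/2) = 0.9272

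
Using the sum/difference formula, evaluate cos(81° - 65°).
cos(81° - 65°) = cos 81° cos 65° + sin 81° sin 65° = 0.9613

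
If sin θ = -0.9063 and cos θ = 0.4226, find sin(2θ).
sin(2θ) = 2 sin θ cos θ = -0.766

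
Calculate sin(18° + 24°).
sin(18° + 24°) = sin 18° cos 24° + cos 18° sin 24° = 0.6691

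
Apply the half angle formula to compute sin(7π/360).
sin(7π/360) = √((1 - cos 7π/180)/2) = 0.06105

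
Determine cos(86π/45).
cos(86π/45) = 0.9613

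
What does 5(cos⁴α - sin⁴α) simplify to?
5(cos⁴α - sin⁴α) = 5(cos(2α)) (using Factoring + double angle)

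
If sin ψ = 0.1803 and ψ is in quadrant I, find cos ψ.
cos ψ = 0.9836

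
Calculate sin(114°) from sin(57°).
sin(114°) = 2 sin 57° cos 57° = 0.9135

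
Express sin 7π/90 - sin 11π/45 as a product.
sin 7π/90 - sin 11π/45 = 2 cos(29π/180) sin(-π/12)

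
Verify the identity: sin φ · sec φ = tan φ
LHS = sin φ · (1/cos φ) = sin φ/cos φ = tan φ = RHS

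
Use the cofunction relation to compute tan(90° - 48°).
tan(90° - 48°) = cot(48°) = 0.9004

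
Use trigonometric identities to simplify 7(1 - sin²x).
7(1 - sin²x) = 7(cos²x) (using Pythagorean identity)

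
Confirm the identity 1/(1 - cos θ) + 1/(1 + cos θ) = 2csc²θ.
LHS = [(1 + cos θ) + (1 - cos θ)] / [(1 - cos θ)(1 + cos θ)] = 2/(1 - cos²θ) = 2/sin²θ = 2csc²θ = RHS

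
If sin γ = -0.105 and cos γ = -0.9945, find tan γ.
tan γ = sin γ / cos γ = 0.1056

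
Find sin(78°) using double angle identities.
sin(78°) = 2 sin 39° cos 39° = 0.9781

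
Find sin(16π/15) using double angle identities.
sin(16π/15) = 2 sin 8π/15 cos 8π/15 = -0.2079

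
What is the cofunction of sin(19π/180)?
sin(19π/180) = cos(π/2 - 19π/180) = cos(71π/180)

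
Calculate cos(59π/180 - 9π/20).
cos(59π/180 - 9π/20) = cos 59π/180 cos 9π/20 + sin 59π/180 sin 9π/20 = 0.9272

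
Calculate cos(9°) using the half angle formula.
cos(9°) = √((1 + cos 18°)/2) = 0.9877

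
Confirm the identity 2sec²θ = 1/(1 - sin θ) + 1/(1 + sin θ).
RHS = [(1 + sin θ) + (1 - sin θ)] / [(1 - sin θ)(1 + sin θ)] = 2/(1 - sin²θ) = 2/cos²θ = 2sec²θ = LHS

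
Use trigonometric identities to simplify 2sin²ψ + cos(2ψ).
2sin²ψ + cos(2ψ) = 1 (using Double angle)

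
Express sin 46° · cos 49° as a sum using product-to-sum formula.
sin 46° cos 49° = (1/2)[sin(46°+49°) + sin(46°-49°)]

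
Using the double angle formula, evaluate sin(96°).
sin(96°) = 2 sin 48° cos 48° = 0.9945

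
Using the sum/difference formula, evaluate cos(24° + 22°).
cos(24° + 22°) = cos 24° cos 22° - sin 24° sin 22° = 0.6947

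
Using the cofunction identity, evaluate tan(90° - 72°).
tan(90° - 72°) = cot(72°) = 0.3249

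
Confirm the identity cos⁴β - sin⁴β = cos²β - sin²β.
LHS = (cos²β - sin²β)(cos²β + sin²β) = (cos²β - sin²β) · 1 = cos²β - sin²β = RHS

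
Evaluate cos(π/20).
cos(π/20) = 0.9877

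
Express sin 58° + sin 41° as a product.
sin 58° + sin 41° = 2 sin(49.5°) cos(8.5°)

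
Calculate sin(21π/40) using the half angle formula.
sin(21π/40) = √((1 - cos 21π/20)/2) = 0.9969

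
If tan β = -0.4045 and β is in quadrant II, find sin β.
sin β = 0.375 (using tan²β + 1 = sec²β)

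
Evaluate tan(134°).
tan(134°) = -1.036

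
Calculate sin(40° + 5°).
sin(40° + 5°) = sin 40° cos 5° + cos 40° sin 5° = √2/2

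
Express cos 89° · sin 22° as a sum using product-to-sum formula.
cos 89° sin 22° = (1/2)[sin(89°+22°) - sin(89°-22°)]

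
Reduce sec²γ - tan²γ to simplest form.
sec²γ - tan²γ = 1 (using Pythagorean identity)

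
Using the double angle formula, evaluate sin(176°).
sin(176°) = 2 sin 88° cos 88° = 0.06976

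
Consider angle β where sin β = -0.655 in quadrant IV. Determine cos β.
cos β = √(1 - sin²β) = 0.7556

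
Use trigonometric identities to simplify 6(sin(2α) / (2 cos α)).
6(sin(2α) / (2 cos α)) = 6(sin α) (using Double angle)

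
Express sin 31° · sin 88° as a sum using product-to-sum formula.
sin 31° sin 88° = (1/2)[cos(31°-88°) - cos(31°+88°)]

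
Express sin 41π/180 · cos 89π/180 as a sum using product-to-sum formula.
sin 41π/180 cos 89π/180 = (1/2)[sin(41π/180+89π/180) + sin(41π/180-89π/180)]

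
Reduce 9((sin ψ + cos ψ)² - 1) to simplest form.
9((sin ψ + cos ψ)² - 1) = 9(sin(2ψ)) (using Pythagorean + double angle)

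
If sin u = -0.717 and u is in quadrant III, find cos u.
cos u = -0.6971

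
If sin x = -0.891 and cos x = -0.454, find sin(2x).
sin(2x) = 2 sin x cos x = 0.809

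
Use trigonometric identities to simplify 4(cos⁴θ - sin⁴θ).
4(cos⁴θ - sin⁴θ) = 4(cos(2θ)) (using Factoring + double angle)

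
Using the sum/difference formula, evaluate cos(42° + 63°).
cos(42° + 63°) = cos 42° cos 63° - sin 42° sin 63° = -(√6-√2)/4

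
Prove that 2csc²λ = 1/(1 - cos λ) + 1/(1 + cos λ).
RHS = [(1 + cos λ) + (1 - cos λ)] / [(1 - cos λ)(1 + cos λ)] = 2/(1 - cos²λ) = 2/sin²λ = 2csc²λ = LHS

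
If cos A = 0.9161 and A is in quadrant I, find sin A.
sin A = 0.4009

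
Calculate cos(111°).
cos(111°) = -0.3584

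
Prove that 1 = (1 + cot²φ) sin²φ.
RHS = csc²φ · sin²φ = (1/sin²φ) · sin²φ = 1 = LHS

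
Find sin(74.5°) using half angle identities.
sin(74.5°) = √((1 - cos 149°)/2) = 0.9636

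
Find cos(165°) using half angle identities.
cos(165°) = -√((1 + cos 330°)/2) = -(√6+√2)/4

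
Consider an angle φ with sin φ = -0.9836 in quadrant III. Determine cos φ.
cos φ = ±√(1 - sin²φ) = -0.1804 (negative in QIII)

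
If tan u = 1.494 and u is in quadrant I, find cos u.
cos u = 0.5562 (using tan²u + 1 = sec²u)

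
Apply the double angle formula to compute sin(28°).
sin(28°) = 2 sin 14° cos 14° = 0.4695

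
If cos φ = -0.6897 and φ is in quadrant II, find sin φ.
sin φ = 0.7241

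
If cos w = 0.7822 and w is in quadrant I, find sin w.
sin w = 0.623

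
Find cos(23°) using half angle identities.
cos(23°) = √((1 + cos 46°)/2) = 0.9205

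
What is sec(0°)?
sec(0°) = 1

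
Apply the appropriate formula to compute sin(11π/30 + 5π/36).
sin(11π/30 + 5π/36) = sin 11π/30 cos 5π/36 + cos 11π/30 sin 5π/36 = 0.9998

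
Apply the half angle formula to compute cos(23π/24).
cos(23π/24) = -√((1 + cos 23π/12)/2) = -0.9914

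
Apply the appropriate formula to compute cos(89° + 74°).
cos(89° + 74°) = cos 89° cos 74° - sin 89° sin 74° = -0.9563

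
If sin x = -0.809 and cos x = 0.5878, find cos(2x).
cos(2x) = cos²x - sin²x = -0.309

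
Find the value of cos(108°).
cos(108°) = -0.309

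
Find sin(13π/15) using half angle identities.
sin(13π/15) = √((1 - cos 26π/15)/2) = 0.4067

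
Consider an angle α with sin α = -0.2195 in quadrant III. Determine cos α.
cos α = ±√(1 - sin²α) = -0.9756 (negative in QIII)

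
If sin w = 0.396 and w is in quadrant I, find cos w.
cos w = 0.9183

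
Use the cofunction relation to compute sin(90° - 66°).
sin(90° - 66°) = cos(66°) = 0.4067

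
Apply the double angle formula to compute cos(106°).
cos(106°) = cos²53° - sin²53° = -0.2756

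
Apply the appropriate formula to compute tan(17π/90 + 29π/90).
tan(17π/90 + 29π/90) = (tan 17π/90 + tan 29π/90)/(1 - tan 17π/90 tan 29π/90) = -28.64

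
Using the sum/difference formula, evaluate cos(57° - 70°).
cos(57° - 70°) = cos 57° cos 70° + sin 57° sin 70° = 0.9744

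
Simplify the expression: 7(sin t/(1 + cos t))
7(sin t/(1 + cos t)) = 7(tan(t/2)) (using Half angle)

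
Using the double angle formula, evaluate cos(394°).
cos(394°) = cos²197° - sin²197° = 0.829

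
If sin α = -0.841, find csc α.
csc α = 1/sin α = -1.189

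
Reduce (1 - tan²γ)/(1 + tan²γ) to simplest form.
(1 - tan²γ)/(1 + tan²γ) = cos(2γ) (using Double angle)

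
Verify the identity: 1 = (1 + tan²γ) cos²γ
RHS = sec²γ · cos²γ = (1/cos²γ) · cos²γ = 1 = LHS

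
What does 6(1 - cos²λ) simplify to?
6(1 - cos²λ) = 6(sin²λ) (using Pythagorean identity)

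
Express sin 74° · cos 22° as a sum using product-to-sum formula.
sin 74° cos 22° = (1/2)[sin(74°+22°) + sin(74°-22°)]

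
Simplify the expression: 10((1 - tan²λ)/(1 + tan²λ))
10((1 - tan²λ)/(1 + tan²λ)) = 10(cos(2λ)) (using Double angle)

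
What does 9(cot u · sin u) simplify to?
9(cot u · sin u) = 9(cos u) (using Quotient identity)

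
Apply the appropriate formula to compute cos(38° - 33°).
cos(38° - 33°) = cos 38° cos 33° + sin 38° sin 33° = 0.9962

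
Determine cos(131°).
cos(131°) = -0.6561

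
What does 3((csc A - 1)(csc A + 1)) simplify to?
3((csc A - 1)(csc A + 1)) = 3(cot²A) (using Diff. of squares)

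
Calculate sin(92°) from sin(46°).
sin(92°) = 2 sin 46° cos 46° = 0.9994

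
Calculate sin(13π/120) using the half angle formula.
sin(13π/120) = √((1 - cos 13π/60)/2) = 0.3338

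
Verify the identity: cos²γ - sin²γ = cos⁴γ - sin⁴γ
RHS = (cos²γ - sin²γ)(cos²γ + sin²γ) = (cos²γ - sin²γ) · 1 = cos²γ - sin²γ = LHS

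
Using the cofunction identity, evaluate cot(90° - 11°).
cot(90° - 11°) = tan(11°) = 0.1944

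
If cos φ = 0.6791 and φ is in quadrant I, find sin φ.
sin φ = 0.734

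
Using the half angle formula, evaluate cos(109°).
cos(109°) = -√((1 + cos 218°)/2) = -0.3256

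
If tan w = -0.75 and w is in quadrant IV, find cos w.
cos w = 0.8 (using tan²w + 1 = sec²w)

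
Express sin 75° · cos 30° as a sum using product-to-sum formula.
sin 75° cos 30° = (1/2)[sin(75°+30°) + sin(75°-30°)]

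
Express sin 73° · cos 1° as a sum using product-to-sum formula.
sin 73° cos 1° = (1/2)[sin(73°+1°) + sin(73°-1°)]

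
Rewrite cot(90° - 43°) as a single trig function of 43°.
cot(90° - 43°) = tan(43°)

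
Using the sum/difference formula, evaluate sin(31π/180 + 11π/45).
sin(31π/180 + 11π/45) = sin 31π/180 cos 11π/45 + cos 31π/180 sin 11π/45 = (√6+√2)/4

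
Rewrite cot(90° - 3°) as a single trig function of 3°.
cot(90° - 3°) = tan(3°)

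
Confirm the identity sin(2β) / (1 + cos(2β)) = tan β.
LHS = 2 sin β cos β / (2cos²β) = sin β/cos β = tan β = RHS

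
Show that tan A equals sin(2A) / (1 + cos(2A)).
RHS = 2 sin A cos A / (2cos²A) = sin A/cos A = tan A = LHS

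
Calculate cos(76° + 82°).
cos(76° + 82°) = cos 76° cos 82° - sin 76° sin 82° = -0.9272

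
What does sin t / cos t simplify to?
sin t / cos t = tan t (using Quotient identity)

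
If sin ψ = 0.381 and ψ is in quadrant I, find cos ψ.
cos ψ = 0.9246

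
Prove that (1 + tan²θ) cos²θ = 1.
LHS = sec²θ · cos²θ = (1/cos²θ) · cos²θ = 1 = RHS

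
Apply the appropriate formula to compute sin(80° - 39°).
sin(80° - 39°) = sin 80° cos 39° - cos 80° sin 39° = 0.6561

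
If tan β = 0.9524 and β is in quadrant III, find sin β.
sin β = -0.6897 (using tan²β + 1 = sec²β)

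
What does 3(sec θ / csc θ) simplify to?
3(sec θ / csc θ) = 3(tan θ) (using Reciprocal identities)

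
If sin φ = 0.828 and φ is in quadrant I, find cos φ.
cos φ = 0.5607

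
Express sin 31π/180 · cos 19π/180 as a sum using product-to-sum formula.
sin 31π/180 cos 19π/180 = (1/2)[sin(31π/180+19π/180) + sin(31π/180-19π/180)]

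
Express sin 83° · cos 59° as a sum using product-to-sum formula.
sin 83° cos 59° = (1/2)[sin(83°+59°) + sin(83°-59°)]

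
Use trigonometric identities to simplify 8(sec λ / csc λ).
8(sec λ / csc λ) = 8(tan λ) (using Reciprocal identities)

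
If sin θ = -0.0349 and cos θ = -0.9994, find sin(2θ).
sin(2θ) = 2 sin θ cos θ = 0.06976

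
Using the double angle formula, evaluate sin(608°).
sin(608°) = 2 sin 304° cos 304° = -0.9272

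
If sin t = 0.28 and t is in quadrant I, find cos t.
cos t = 0.96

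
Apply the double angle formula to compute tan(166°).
tan(166°) = 2 tan 83° / (1 - tan²83°) = -0.2493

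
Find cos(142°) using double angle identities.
cos(142°) = cos²71° - sin²71° = -0.788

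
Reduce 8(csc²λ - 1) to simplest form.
8(csc²λ - 1) = 8(cot²λ) (using Pythagorean identity)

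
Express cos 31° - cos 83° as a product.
cos 31° - cos 83° = -2 sin(57°) sin(-26°)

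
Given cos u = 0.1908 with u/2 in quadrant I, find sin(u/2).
sin(u/2) = ±√((1 - cos u)/2); positive since u/2 ∈ QI, so sin(u/2) = 0.6361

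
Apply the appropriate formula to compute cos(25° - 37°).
cos(25° - 37°) = cos 25° cos 37° + sin 25° sin 37° = 0.9781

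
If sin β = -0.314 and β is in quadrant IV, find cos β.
cos β = 0.9494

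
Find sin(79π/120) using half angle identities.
sin(79π/120) = √((1 - cos 79π/60)/2) = 0.8788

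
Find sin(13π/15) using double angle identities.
sin(13π/15) = 2 sin 13π/30 cos 13π/30 = 0.4067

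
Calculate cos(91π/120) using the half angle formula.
cos(91π/120) = -√((1 + cos 91π/60)/2) = -0.7254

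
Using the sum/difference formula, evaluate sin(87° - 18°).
sin(87° - 18°) = sin 87° cos 18° - cos 87° sin 18° = 0.9336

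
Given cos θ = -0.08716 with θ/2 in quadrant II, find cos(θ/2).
cos(θ/2) = ±√((1 + cos θ)/2); negative since θ/2 ∈ QII, so cos(θ/2) = -0.6756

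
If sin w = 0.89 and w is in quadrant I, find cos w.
cos w = 0.456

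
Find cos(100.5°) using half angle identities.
cos(100.5°) = -√((1 + cos 201°)/2) = -0.1822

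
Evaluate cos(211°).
cos(211°) = -0.8572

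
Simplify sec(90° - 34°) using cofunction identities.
sec(90° - 34°) = csc(34°)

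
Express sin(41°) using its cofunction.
sin(41°) = cos(90° - 41°) = cos(49°)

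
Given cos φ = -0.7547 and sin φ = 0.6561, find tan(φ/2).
tan(φ/2) = sin φ / (1 + cos φ) = 2.675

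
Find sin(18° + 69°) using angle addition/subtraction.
sin(18° + 69°) = sin 18° cos 69° + cos 18° sin 69° = 0.9986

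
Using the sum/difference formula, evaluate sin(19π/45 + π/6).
sin(19π/45 + π/6) = sin 19π/45 cos π/6 + cos 19π/45 sin π/6 = 0.9613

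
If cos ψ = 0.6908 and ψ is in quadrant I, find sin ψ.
sin ψ = 0.723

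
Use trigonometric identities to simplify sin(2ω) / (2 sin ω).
sin(2ω) / (2 sin ω) = cos ω (using Double angle)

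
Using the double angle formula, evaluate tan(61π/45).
tan(61π/45) = 2 tan 61π/90 / (1 - tan²61π/90) = 2.05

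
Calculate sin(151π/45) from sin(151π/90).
sin(151π/45) = 2 sin 151π/90 cos 151π/90 = -0.8988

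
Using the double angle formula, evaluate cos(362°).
cos(362°) = cos²181° - sin²181° = 0.9994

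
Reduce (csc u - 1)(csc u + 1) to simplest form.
(csc u - 1)(csc u + 1) = cot²u (using Diff. of squares)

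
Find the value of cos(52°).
cos(52°) = 0.6157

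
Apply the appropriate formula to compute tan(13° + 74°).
tan(13° + 74°) = (tan 13° + tan 74°)/(1 - tan 13° tan 74°) = 19.08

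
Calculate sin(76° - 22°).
sin(76° - 22°) = sin 76° cos 22° - cos 76° sin 22° = 0.809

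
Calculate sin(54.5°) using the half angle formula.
sin(54.5°) = √((1 - cos 109°)/2) = 0.8141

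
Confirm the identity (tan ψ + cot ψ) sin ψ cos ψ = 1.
LHS = (sin ψ/cos ψ + cos ψ/sin ψ) sin ψ cos ψ = ((sin²ψ + cos²ψ)/(sin ψ cos ψ)) · sin ψ cos ψ = sin²ψ + cos²ψ = 1 = RHS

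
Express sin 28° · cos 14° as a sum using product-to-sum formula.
sin 28° cos 14° = (1/2)[sin(28°+14°) + sin(28°-14°)]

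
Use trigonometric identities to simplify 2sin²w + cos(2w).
2sin²w + cos(2w) = 1 (using Double angle)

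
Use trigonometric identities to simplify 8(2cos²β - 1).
8(2cos²β - 1) = 8(cos(2β)) (using Double angle)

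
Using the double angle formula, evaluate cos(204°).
cos(204°) = 1 - 2sin²102° = -0.9135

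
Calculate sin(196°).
sin(196°) = -0.2756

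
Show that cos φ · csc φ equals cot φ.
LHS = cos φ · (1/sin φ) = cos φ/sin φ = cot φ = RHS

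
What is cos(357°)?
cos(357°) = 0.9986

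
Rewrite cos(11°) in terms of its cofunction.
cos(11°) = sin(90° - 11°) = sin(79°)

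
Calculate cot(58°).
cot(58°) = 0.6249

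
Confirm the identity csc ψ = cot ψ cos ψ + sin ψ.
RHS = cos²ψ/sin ψ + sin ψ = (cos²ψ + sin²ψ)/sin ψ = 1/sin ψ = csc ψ = LHS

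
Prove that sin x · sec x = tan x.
LHS = sin x · (1/cos x) = sin x/cos x = tan x = RHS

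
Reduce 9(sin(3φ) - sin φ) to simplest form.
9(sin(3φ) - sin φ) = 9(2 cos(2φ) sin φ) (using Sum-to-product)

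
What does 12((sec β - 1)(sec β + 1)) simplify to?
12((sec β - 1)(sec β + 1)) = 12(tan²β) (using Diff. of squares)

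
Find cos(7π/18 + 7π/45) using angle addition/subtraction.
cos(7π/18 + 7π/45) = cos 7π/18 cos 7π/45 - sin 7π/18 sin 7π/45 = -0.1392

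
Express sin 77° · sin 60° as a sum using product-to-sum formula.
sin 77° sin 60° = (1/2)[cos(77°-60°) - cos(77°+60°)]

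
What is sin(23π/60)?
sin(23π/60) = 0.9336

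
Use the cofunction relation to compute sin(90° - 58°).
sin(90° - 58°) = cos(58°) = 0.5299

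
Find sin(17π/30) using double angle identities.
sin(17π/30) = 2 sin 17π/60 cos 17π/60 = 0.9781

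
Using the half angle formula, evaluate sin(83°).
sin(83°) = √((1 - cos 166°)/2) = 0.9925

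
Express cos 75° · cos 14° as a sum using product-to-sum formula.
cos 75° cos 14° = (1/2)[cos(75°-14°) + cos(75°+14°)]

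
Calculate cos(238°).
cos(238°) = -0.5299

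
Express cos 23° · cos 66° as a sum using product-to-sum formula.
cos 23° cos 66° = (1/2)[cos(23°-66°) + cos(23°+66°)]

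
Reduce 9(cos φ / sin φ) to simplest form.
9(cos φ / sin φ) = 9(cot φ) (using Quotient identity)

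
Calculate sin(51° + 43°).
sin(51° + 43°) = sin 51° cos 43° + cos 51° sin 43° = 0.9976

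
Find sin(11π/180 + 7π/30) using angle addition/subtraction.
sin(11π/180 + 7π/30) = sin 11π/180 cos 7π/30 + cos 11π/180 sin 7π/30 = 0.7986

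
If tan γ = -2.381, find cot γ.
cot γ = 1/tan γ = -0.42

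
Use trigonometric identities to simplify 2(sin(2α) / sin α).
2(sin(2α) / sin α) = 2(2 cos α) (using Double angle)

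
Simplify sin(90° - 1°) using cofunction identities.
sin(90° - 1°) = cos(1°)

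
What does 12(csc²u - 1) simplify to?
12(csc²u - 1) = 12(cot²u) (using Pythagorean identity)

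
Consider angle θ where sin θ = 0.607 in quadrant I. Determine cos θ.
cos θ = √(1 - sin²θ) = 0.7947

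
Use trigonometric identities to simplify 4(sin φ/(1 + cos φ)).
4(sin φ/(1 + cos φ)) = 4(tan(φ/2)) (using Half angle)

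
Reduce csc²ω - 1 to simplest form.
csc²ω - 1 = cot²ω (using Pythagorean identity)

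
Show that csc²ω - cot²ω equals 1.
LHS = 1/sin²ω - cos²ω/sin²ω = (1 - cos²ω)/sin²ω = sin²ω/sin²ω = 1 = RHS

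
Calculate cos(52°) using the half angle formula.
cos(52°) = √((1 + cos 104°)/2) = 0.6157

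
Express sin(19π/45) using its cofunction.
sin(19π/45) = cos(π/2 - 19π/45) = cos(7π/90)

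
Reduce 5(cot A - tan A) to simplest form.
5(cot A - tan A) = 5(2 cot(2A)) (using Double angle)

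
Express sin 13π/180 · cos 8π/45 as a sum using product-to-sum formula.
sin 13π/180 cos 8π/45 = (1/2)[sin(13π/180+8π/45) + sin(13π/180-8π/45)]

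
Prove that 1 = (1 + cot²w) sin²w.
RHS = csc²w · sin²w = (1/sin²w) · sin²w = 1 = LHS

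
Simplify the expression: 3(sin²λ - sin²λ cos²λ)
3(sin²λ - sin²λ cos²λ) = 3(sin⁴λ) (using Factoring)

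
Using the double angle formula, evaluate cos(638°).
cos(638°) = cos²319° - sin²319° = 0.1392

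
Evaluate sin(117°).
sin(117°) = 0.891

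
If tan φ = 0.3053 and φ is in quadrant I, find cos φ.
cos φ = 0.9564 (using tan²φ + 1 = sec²φ)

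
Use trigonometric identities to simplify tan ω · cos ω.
tan ω · cos ω = sin ω (using Quotient identity)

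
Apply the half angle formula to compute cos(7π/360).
cos(7π/360) = √((1 + cos 7π/180)/2) = 0.9981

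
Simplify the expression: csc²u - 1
csc²u - 1 = cot²u (using Pythagorean identity)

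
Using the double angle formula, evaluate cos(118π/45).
cos(118π/45) = cos²59π/45 - sin²59π/45 = -0.3746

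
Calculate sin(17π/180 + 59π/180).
sin(17π/180 + 59π/180) = sin 17π/180 cos 59π/180 + cos 17π/180 sin 59π/180 = 0.9703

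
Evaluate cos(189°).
cos(189°) = -0.9877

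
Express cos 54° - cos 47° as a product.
cos 54° - cos 47° = -2 sin(50.5°) sin(3.5°)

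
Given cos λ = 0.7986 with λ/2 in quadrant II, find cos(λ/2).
cos(λ/2) = ±√((1 + cos λ)/2); negative since λ/2 ∈ QII, so cos(λ/2) = -0.9483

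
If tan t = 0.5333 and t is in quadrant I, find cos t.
cos t = 0.8824 (using tan²t + 1 = sec²t)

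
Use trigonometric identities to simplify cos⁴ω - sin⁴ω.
cos⁴ω - sin⁴ω = cos(2ω) (using Factoring + double angle)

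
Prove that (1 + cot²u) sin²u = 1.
LHS = csc²u · sin²u = (1/sin²u) · sin²u = 1 = RHS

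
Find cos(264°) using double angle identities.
cos(264°) = cos²132° - sin²132° = -0.1045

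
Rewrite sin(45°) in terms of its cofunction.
sin(45°) = cos(90° - 45°) = cos(45°)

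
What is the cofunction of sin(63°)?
sin(63°) = cos(90° - 63°) = cos(27°)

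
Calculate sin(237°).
sin(237°) = -0.8387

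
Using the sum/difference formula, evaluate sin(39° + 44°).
sin(39° + 44°) = sin 39° cos 44° + cos 39° sin 44° = 0.9925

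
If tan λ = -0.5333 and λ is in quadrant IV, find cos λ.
cos λ = 0.8824 (using tan²λ + 1 = sec²λ)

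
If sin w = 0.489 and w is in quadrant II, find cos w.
cos w = -0.8723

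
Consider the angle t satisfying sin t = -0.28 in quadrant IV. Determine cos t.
cos t = √(1 - sin²t) = 0.96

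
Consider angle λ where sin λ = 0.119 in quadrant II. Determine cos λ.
cos λ = ±√(1 - sin²λ) = -0.9929 (negative in QII)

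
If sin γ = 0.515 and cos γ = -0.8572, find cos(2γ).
cos(2γ) = cos²γ - sin²γ = 0.4696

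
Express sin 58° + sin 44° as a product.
sin 58° + sin 44° = 2 sin(51°) cos(7°)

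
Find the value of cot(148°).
cot(148°) = -1.6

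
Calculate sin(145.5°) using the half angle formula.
sin(145.5°) = √((1 - cos 291°)/2) = 0.5664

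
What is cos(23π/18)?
cos(23π/18) = -0.6428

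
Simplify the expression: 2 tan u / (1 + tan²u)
2 tan u / (1 + tan²u) = sin(2u) (using Double angle)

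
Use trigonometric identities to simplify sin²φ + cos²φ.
sin²φ + cos²φ = 1 (using Pythagorean identity)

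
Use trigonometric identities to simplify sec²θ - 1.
sec²θ - 1 = tan²θ (using Pythagorean identity)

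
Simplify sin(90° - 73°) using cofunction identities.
sin(90° - 73°) = cos(73°)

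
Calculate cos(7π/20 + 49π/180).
cos(7π/20 + 49π/180) = cos 7π/20 cos 49π/180 - sin 7π/20 sin 49π/180 = -0.3746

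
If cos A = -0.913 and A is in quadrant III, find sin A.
sin A = -0.408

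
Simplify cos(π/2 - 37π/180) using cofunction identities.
cos(π/2 - 37π/180) = sin(37π/180)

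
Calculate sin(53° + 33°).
sin(53° + 33°) = sin 53° cos 33° + cos 53° sin 33° = 0.9976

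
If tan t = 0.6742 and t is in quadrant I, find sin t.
sin t = 0.559 (using tan²t + 1 = sec²t)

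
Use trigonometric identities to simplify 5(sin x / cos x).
5(sin x / cos x) = 5(tan x) (using Quotient identity)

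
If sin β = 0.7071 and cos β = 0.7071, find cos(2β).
cos(2β) = cos²β - sin²β = 0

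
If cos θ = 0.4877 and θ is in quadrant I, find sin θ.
sin θ = 0.873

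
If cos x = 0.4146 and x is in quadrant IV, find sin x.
sin x = -0.91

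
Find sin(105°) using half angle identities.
sin(105°) = √((1 - cos 210°)/2) = (√6+√2)/4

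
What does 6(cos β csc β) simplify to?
6(cos β csc β) = 6(cot β) (using Reciprocal + quotient)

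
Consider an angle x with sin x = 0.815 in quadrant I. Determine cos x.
cos x = √(1 - sin²x) = 0.5795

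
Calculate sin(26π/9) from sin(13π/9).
sin(26π/9) = 2 sin 13π/9 cos 13π/9 = 0.342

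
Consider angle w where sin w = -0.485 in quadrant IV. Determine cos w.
cos w = √(1 - sin²w) = 0.8745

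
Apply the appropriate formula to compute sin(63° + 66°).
sin(63° + 66°) = sin 63° cos 66° + cos 63° sin 66° = 0.7771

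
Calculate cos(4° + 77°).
cos(4° + 77°) = cos 4° cos 77° - sin 4° sin 77° = 0.1564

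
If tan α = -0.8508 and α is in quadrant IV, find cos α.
cos α = 0.7616 (using tan²α + 1 = sec²α)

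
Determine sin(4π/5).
sin(4π/5) = 0.5878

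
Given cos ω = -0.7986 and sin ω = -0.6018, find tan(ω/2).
tan(ω/2) = sin ω / (1 + cos ω) = -2.988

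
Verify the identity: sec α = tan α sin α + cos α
RHS = sin²α/cos α + cos α = (sin²α + cos²α)/cos α = 1/cos α = sec α = LHS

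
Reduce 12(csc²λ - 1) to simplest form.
12(csc²λ - 1) = 12(cot²λ) (using Pythagorean identity)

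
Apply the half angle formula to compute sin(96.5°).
sin(96.5°) = √((1 - cos 193°)/2) = 0.9936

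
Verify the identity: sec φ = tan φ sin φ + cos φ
RHS = sin²φ/cos φ + cos φ = (sin²φ + cos²φ)/cos φ = 1/cos φ = sec φ = LHS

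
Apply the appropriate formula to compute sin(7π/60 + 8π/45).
sin(7π/60 + 8π/45) = sin 7π/60 cos 8π/45 + cos 7π/60 sin 8π/45 = 0.7986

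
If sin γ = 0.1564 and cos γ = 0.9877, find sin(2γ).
sin(2γ) = 2 sin γ cos γ = 0.309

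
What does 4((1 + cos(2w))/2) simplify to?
4((1 + cos(2w))/2) = 4(cos²w) (using Power reduction)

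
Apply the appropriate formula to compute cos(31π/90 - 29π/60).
cos(31π/90 - 29π/60) = cos 31π/90 cos 29π/60 + sin 31π/90 sin 29π/60 = 0.9063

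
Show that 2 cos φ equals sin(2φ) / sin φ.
RHS = 2 sin φ cos φ / sin φ = 2 cos φ = LHS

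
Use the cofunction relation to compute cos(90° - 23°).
cos(90° - 23°) = sin(23°) = 0.3907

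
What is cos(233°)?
cos(233°) = -0.6018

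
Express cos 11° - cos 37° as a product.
cos 11° - cos 37° = -2 sin(24°) sin(-13°)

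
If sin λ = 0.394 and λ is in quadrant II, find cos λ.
cos λ = -0.9191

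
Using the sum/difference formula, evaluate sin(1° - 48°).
sin(1° - 48°) = sin 1° cos 48° - cos 1° sin 48° = -0.7314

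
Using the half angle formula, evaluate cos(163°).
cos(163°) = -√((1 + cos 326°)/2) = -0.9563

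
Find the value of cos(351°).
cos(351°) = 0.9877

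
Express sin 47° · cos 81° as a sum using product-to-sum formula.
sin 47° cos 81° = (1/2)[sin(47°+81°) + sin(47°-81°)]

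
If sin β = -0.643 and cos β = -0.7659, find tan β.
tan β = sin β / cos β = 0.8395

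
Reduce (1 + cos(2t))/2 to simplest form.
(1 + cos(2t))/2 = cos²t (using Power reduction)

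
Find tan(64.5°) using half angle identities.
tan(64.5°) = sin 129° / (1 + cos 129°) = 2.097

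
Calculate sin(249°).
sin(249°) = -0.9336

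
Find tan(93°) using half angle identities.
tan(93°) = sin 186° / (1 + cos 186°) = -19.08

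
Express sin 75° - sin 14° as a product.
sin 75° - sin 14° = 2 cos(44.5°) sin(30.5°)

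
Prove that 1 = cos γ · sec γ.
RHS = cos γ · (1/cos γ) = 1 = LHS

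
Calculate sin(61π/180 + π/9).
sin(61π/180 + π/9) = sin 61π/180 cos π/9 + cos 61π/180 sin π/9 = 0.9877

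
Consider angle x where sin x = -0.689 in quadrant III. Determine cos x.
cos x = ±√(1 - sin²x) = -0.7248 (negative in QIII)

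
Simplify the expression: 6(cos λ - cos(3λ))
6(cos λ - cos(3λ)) = 6(2 sin(2λ) sin λ) (using Sum-to-product)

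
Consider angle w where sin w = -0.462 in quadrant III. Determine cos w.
cos w = ±√(1 - sin²w) = -0.8869 (negative in QIII)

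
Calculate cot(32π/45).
cot(32π/45) = -0.7813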